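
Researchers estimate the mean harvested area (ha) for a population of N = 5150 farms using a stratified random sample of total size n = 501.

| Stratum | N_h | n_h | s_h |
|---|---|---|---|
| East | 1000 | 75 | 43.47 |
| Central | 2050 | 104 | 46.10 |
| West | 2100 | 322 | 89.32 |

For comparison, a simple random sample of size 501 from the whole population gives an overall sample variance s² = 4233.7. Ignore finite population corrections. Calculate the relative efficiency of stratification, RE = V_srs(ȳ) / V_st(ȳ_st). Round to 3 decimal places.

RE ≈ 1.017

V̂(ȳ_st) = Σ W_h² s_h²/n_h, with W_h = N_h/N and N = 5150:
  stratum East: (1000/5150)²·43.47²/75 = 0.949956
  stratum Central: (2050/5150)²·46.10²/104 = 3.23789
  stratum West: (2100/5150)²·89.32²/322 = 4.1197
V_st = 8.30754
V_srs = s²/n = 4233.7/501 = 8.4505
Relative efficiency = V_srs / V_st = 8.4505/8.30754 = 1.0172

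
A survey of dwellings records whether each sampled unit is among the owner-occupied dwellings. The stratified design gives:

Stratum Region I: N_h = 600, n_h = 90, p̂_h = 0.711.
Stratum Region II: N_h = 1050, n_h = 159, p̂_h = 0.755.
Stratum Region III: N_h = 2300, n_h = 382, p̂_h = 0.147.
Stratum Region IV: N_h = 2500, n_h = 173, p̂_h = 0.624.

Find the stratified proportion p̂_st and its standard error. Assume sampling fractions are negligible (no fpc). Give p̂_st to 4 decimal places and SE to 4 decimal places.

N = 6450; stratum weights W_h = N_h/N.
p̂_st = Σ W_h p̂_h = (600·0.711 + 1050·0.755 + 2300·0.147 + 2500·0.624)/6450 = 0.48333
V̂(p̂_st) = Σ W_h² p̂_h(1−p̂_h)/(n_h−1):
  stratum Region I: (600/6450)²·0.711·0.289/89 = 1.99784e-05
  stratum Region II: (1050/6450)²·0.755·0.245/158 = 3.10252e-05
  stratum Region III: (2300/6450)²·0.147·0.853/381 = 4.18483e-05
  stratum Region IV: (2500/6450)²·0.624·0.376/172 = 0.00020493
V̂(p̂_st) = 0.000297781; SE = √V̂ = 0.0172563

p̂_st ≈ 0.4833, SE ≈ 0.0173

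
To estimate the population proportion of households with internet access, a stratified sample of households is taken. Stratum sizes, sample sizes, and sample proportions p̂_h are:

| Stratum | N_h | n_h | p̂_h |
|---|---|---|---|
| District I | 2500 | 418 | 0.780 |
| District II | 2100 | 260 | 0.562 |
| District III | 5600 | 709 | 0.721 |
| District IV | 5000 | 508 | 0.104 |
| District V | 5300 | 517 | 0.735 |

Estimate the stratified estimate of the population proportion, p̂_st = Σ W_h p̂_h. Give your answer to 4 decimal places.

p̂_st ≈ 0.5650

N = 20500; stratum weights W_h = N_h/N.
p̂_st = Σ W_h p̂_h = (2500·0.780 + 2100·0.562 + 5600·0.721 + 5000·0.104 + 5300·0.735)/20500 = 0.56504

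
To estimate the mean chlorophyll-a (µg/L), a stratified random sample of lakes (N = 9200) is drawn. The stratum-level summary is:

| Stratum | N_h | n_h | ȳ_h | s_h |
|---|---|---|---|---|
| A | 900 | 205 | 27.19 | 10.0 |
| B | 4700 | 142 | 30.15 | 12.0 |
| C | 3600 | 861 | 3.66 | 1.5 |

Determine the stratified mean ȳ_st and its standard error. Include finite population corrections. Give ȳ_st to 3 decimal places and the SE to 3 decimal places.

ȳ_st ≈ 19.495, SE ≈ 0.510

ȳ_st = Σ W_h ȳ_h = (900·27.19 + 4700·30.15 + 3600·3.66)/9200 = 19.49478
V̂(ȳ_st) = Σ W_h² (1 − n_h/N_h) s_h²/n_h, with W_h = N_h/N and N = 9200:
  stratum A: (900/9200)²·(1 − 205/900)·10.0²/205 = 0.00360494
  stratum B: (4700/9200)²·(1 − 142/4700)·12.0²/142 = 0.256667
  stratum C: (3600/9200)²·(1 − 861/3600)·1.5²/861 = 0.000304438
V̂(ȳ_st) = 0.260577
SE(ȳ_st) = √0.260577 = 0.510467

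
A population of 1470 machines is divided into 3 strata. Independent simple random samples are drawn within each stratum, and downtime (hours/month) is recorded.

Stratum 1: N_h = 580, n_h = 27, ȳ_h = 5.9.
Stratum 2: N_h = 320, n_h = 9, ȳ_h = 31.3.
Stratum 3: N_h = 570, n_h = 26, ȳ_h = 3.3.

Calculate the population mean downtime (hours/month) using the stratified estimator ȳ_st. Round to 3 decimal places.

N = Σ N_h = 1470. Stratum weights W_h = N_h/N.
ȳ_st = (580·5.9 + 320·31.3 + 570·3.3) / 1470 = 10.42109

ȳ_st ≈ 10.421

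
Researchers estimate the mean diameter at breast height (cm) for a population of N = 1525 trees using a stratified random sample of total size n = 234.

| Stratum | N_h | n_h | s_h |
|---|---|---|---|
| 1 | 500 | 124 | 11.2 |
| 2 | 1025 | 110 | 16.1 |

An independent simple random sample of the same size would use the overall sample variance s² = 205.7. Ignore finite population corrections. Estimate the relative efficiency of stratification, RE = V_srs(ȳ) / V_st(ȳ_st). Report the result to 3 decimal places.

RE ≈ 0.749

V̂(ȳ_st) = Σ W_h² s_h²/n_h, with W_h = N_h/N and N = 1525:
  stratum 1: (500/1525)²·11.2²/124 = 0.108746
  stratum 2: (1025/1525)²·16.1²/110 = 1.06455
V_st = 1.1733
V_srs = s²/n = 205.7/234 = 0.87906
Relative efficiency = V_srs / V_st = 0.87906/1.1733 = 0.7492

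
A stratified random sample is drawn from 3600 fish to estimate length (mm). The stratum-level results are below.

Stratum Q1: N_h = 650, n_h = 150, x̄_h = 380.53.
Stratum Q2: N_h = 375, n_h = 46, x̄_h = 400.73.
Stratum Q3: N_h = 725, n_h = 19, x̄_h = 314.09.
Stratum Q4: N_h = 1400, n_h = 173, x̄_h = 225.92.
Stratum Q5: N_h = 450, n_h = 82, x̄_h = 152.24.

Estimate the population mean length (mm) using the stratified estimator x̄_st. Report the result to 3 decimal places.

x̄_st ≈ 280.592

N = Σ N_h = 3600. Stratum weights W_h = N_h/N.
x̄_st = (650·380.53 + 375·400.73 + 725·314.09 + 1400·225.92 + 450·152.24) / 3600 = 280.59153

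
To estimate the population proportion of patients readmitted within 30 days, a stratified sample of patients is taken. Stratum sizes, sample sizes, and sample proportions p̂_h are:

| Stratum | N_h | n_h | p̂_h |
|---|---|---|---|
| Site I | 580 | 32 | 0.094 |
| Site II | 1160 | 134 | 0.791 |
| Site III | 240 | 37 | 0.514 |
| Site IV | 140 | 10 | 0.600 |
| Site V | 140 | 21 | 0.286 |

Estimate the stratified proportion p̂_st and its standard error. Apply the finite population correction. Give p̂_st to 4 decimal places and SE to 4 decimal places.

N = 2260; stratum weights W_h = N_h/N.
p̂_st = Σ W_h p̂_h = (580·0.094 + 1160·0.791 + 240·0.514 + 140·0.600 + 140·0.286)/2260 = 0.53959
V̂(p̂_st) = Σ W_h² (1 − n_h/N_h) p̂_h(1−p̂_h)/(n_h−1):
  stratum Site I: (580/2260)²·(1 − 32/580)·0.094·0.906/31 = 0.000170957
  stratum Site II: (1160/2260)²·(1 − 134/1160)·0.791·0.209/133 = 0.000289641
  stratum Site III: (240/2260)²·(1 − 37/240)·0.514·0.486/36 = 6.61892e-05
  stratum Site IV: (140/2260)²·(1 − 10/140)·0.600·0.400/9 = 9.50218e-05
  stratum Site V: (140/2260)²·(1 − 21/140)·0.286·0.714/20 = 3.33037e-05
V̂(p̂_st) = 0.000655112; SE = √V̂ = 0.0255952

p̂_st ≈ 0.5396, SE ≈ 0.0256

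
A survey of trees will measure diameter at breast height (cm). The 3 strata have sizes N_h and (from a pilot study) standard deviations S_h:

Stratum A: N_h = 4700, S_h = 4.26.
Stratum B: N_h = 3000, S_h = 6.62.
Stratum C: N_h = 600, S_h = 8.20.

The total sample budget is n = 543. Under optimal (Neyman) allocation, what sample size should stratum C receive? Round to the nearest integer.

Neyman allocation: n_h = n · N_h S_h / Σ N_i S_i, with n = 543.
  stratum A: N_h·S_h = 4700·4.26 = 20022.00
  stratum B: N_h·S_h = 3000·6.62 = 19860.00
  stratum C: N_h·S_h = 600·8.20 = 4920.00
Σ N_h S_h = 44802.00
n for stratum C = 543·4920.00/44802.00 = 59.630 → 60

60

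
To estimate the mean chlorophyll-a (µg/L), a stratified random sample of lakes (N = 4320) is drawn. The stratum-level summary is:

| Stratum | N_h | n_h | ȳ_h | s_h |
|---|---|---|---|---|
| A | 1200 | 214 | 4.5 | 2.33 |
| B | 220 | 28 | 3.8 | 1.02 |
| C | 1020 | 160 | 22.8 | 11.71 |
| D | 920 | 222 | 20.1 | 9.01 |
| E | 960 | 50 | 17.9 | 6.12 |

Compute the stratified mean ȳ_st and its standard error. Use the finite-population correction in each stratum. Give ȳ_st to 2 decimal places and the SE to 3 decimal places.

ȳ_st ≈ 15.09, SE ≈ 0.299

ȳ_st = Σ W_h ȳ_h = (1200·4.5 + 220·3.8 + 1020·22.8 + 920·20.1 + 960·17.9)/4320 = 15.08519
V̂(ȳ_st) = Σ W_h² (1 − n_h/N_h) s_h²/n_h, with W_h = N_h/N and N = 4320:
  stratum A: (1200/4320)²·(1 − 214/1200)·2.33²/214 = 0.00160838
  stratum B: (220/4320)²·(1 − 28/220)·1.02²/28 = 8.41005e-05
  stratum C: (1020/4320)²·(1 − 160/1020)·11.71²/160 = 0.0402833
  stratum D: (920/4320)²·(1 − 222/920)·9.01²/222 = 0.0125827
  stratum E: (960/4320)²·(1 − 50/960)·6.12²/50 = 0.0350653
V̂(ȳ_st) = 0.0896238
SE(ȳ_st) = √0.0896238 = 0.299372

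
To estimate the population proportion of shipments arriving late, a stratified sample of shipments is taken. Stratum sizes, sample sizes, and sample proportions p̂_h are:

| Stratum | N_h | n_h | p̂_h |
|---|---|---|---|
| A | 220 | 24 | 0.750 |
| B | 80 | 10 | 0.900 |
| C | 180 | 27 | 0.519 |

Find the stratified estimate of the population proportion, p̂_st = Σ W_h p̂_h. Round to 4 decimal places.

N = 480; stratum weights W_h = N_h/N.
p̂_st = Σ W_h p̂_h = (220·0.750 + 80·0.900 + 180·0.519)/480 = 0.68838

p̂_st ≈ 0.6884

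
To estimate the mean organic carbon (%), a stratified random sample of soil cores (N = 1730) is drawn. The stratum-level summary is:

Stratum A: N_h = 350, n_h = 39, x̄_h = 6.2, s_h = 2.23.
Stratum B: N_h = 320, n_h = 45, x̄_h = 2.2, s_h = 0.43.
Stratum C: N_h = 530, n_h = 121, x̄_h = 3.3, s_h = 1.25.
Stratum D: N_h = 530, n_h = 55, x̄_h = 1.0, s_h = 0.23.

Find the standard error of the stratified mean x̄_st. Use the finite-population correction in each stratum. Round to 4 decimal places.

V̂(x̄_st) = Σ W_h² (1 − n_h/N_h) s_h²/n_h, with W_h = N_h/N and N = 1730:
  stratum A: (350/1730)²·(1 − 39/350)·2.23²/39 = 0.00463747
  stratum B: (320/1730)²·(1 − 45/320)·0.43²/45 = 0.000120813
  stratum C: (530/1730)²·(1 − 121/530)·1.25²/121 = 0.00093528
  stratum D: (530/1730)²·(1 − 55/530)·0.23²/55 = 8.0904e-05
V̂(x̄_st) = 0.00577447
SE(x̄_st) = √0.00577447 = 0.0759899

SE(x̄_st) ≈ 0.0760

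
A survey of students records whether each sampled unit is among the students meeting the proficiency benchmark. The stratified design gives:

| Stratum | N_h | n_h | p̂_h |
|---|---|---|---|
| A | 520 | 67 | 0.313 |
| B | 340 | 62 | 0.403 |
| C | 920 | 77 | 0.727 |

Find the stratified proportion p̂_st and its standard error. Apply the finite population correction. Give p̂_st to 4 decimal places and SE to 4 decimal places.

p̂_st ≈ 0.5442, SE ≈ 0.0316

N = 1780; stratum weights W_h = N_h/N.
p̂_st = Σ W_h p̂_h = (520·0.313 + 340·0.403 + 920·0.727)/1780 = 0.54417
V̂(p̂_st) = Σ W_h² (1 − n_h/N_h) p̂_h(1−p̂_h)/(n_h−1):
  stratum A: (520/1780)²·(1 − 67/520)·0.313·0.687/66 = 0.000242225
  stratum B: (340/1780)²·(1 − 62/340)·0.403·0.597/61 = 0.000117661
  stratum C: (920/1780)²·(1 − 77/920)·0.727·0.273/76 = 0.000639233
V̂(p̂_st) = 0.000999119; SE = √V̂ = 0.0316088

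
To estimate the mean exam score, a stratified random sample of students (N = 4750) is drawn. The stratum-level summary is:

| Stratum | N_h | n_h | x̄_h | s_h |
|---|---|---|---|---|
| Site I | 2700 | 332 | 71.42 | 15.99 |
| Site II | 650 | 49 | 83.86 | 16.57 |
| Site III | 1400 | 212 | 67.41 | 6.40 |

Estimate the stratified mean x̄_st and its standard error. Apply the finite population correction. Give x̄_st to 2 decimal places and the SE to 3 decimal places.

x̄_st = Σ W_h x̄_h = (2700·71.42 + 650·83.86 + 1400·67.41)/4750 = 71.94042
V̂(x̄_st) = Σ W_h² (1 − n_h/N_h) s_h²/n_h, with W_h = N_h/N and N = 4750:
  stratum Site I: (2700/4750)²·(1 − 332/2700)·15.99²/332 = 0.218231
  stratum Site II: (650/4750)²·(1 − 49/650)·16.57²/49 = 0.0970174
  stratum Site III: (1400/4750)²·(1 − 212/1400)·6.40²/212 = 0.0142423
V̂(x̄_st) = 0.329491
SE(x̄_st) = √0.329491 = 0.574013

x̄_st ≈ 71.94, SE ≈ 0.574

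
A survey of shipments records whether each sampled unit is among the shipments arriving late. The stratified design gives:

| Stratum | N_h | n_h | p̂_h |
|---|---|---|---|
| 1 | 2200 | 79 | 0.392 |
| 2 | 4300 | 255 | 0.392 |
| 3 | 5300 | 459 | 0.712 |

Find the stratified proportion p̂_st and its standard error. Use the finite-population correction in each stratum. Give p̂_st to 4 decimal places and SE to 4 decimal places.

p̂_st ≈ 0.5357, SE ≈ 0.0174

N = 11800; stratum weights W_h = N_h/N.
p̂_st = Σ W_h p̂_h = (2200·0.392 + 4300·0.392 + 5300·0.712)/11800 = 0.53573
V̂(p̂_st) = Σ W_h² (1 − n_h/N_h) p̂_h(1−p̂_h)/(n_h−1):
  stratum 1: (2200/11800)²·(1 − 79/2200)·0.392·0.608/78 = 0.000102399
  stratum 2: (4300/11800)²·(1 − 255/4300)·0.392·0.608/254 = 0.000117214
  stratum 3: (5300/11800)²·(1 − 459/5300)·0.712·0.288/458 = 8.25e-05
V̂(p̂_st) = 0.000302113; SE = √V̂ = 0.0173814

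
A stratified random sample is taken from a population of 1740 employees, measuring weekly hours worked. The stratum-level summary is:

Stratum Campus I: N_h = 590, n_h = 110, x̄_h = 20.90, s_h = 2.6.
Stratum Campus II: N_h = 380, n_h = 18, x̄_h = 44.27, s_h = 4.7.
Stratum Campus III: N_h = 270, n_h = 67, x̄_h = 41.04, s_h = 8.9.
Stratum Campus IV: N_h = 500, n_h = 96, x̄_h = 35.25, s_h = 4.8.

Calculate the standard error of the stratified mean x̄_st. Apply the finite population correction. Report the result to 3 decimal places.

V̂(x̄_st) = Σ W_h² (1 − n_h/N_h) s_h²/n_h, with W_h = N_h/N and N = 1740:
  stratum Campus I: (590/1740)²·(1 − 110/590)·2.6²/110 = 0.00574842
  stratum Campus II: (380/1740)²·(1 − 18/380)·4.7²/18 = 0.0557592
  stratum Campus III: (270/1740)²·(1 − 67/270)·8.9²/67 = 0.0214026
  stratum Campus IV: (500/1740)²·(1 − 96/500)·4.8²/96 = 0.0160127
V̂(x̄_st) = 0.098923
SE(x̄_st) = √0.098923 = 0.31452

SE(x̄_st) ≈ 0.315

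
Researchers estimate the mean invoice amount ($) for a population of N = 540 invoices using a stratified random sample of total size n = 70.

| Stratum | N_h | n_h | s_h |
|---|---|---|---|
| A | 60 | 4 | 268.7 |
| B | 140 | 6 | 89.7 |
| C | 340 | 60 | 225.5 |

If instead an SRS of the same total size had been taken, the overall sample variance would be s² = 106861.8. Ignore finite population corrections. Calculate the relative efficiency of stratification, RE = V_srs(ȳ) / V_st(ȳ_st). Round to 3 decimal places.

V̂(ȳ_st) = Σ W_h² s_h²/n_h, with W_h = N_h/N and N = 540:
  stratum A: (60/540)²·268.7²/4 = 222.839
  stratum B: (140/540)²·89.7²/6 = 90.1368
  stratum C: (340/540)²·225.5²/60 = 335.979
V_st = 648.954
V_srs = s²/n = 106861.8/70 = 1526.6
Relative efficiency = V_srs / V_st = 1526.6/648.954 = 2.3524

RE ≈ 2.352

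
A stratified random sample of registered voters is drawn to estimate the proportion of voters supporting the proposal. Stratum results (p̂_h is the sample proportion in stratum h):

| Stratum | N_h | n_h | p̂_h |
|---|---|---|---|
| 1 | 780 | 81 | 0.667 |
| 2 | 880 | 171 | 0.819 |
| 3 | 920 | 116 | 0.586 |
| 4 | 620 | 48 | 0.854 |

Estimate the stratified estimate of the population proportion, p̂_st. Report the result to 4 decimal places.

N = 3200; stratum weights W_h = N_h/N.
p̂_st = Σ W_h p̂_h = (780·0.667 + 880·0.819 + 920·0.586 + 620·0.854)/3200 = 0.72174

p̂_st ≈ 0.7217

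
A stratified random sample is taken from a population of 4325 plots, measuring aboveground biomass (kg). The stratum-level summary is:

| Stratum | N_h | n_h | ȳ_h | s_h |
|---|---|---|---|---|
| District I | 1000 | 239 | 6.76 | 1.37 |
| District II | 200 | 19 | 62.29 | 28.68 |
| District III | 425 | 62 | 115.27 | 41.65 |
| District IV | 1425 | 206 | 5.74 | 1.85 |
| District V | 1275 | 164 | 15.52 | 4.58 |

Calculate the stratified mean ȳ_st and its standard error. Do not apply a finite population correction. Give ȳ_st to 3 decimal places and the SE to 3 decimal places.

ȳ_st = Σ W_h ȳ_h = (1000·6.76 + 200·62.29 + 425·115.27 + 1425·5.74 + 1275·15.52)/4325 = 22.23705
V̂(ȳ_st) = Σ W_h² s_h²/n_h, with W_h = N_h/N and N = 4325:
  stratum District I: (1000/4325)²·1.37²/239 = 0.000419828
  stratum District II: (200/4325)²·28.68²/19 = 0.0925747
  stratum District III: (425/4325)²·41.65²/62 = 0.270174
  stratum District IV: (1425/4325)²·1.85²/206 = 0.00180357
  stratum District V: (1275/4325)²·4.58²/164 = 0.0111157
V̂(ȳ_st) = 0.376088
SE(ȳ_st) = √0.376088 = 0.61326

ȳ_st ≈ 22.237, SE ≈ 0.613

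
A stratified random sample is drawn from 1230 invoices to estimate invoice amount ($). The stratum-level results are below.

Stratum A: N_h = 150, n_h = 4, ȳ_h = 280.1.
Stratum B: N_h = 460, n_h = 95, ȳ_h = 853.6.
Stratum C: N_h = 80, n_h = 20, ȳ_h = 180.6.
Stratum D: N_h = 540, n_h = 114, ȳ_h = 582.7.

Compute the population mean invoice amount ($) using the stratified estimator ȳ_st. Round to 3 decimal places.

ȳ_st ≈ 620.957

N = Σ N_h = 1230. Stratum weights W_h = N_h/N.
ȳ_st = (150·280.1 + 460·853.6 + 80·180.6 + 540·582.7) / 1230 = 620.95691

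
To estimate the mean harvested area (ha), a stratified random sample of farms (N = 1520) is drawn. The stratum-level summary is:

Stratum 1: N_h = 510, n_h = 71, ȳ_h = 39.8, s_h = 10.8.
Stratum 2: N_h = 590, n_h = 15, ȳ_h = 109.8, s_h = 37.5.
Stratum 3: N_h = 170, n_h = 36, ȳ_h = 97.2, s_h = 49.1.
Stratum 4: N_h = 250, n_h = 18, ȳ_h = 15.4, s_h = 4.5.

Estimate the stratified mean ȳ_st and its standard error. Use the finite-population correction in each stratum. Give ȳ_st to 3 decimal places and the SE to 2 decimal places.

ȳ_st = Σ W_h ȳ_h = (510·39.8 + 590·109.8 + 170·97.2 + 250·15.4)/1520 = 69.37763
V̂(ȳ_st) = Σ W_h² (1 − n_h/N_h) s_h²/n_h, with W_h = N_h/N and N = 1520:
  stratum 1: (510/1520)²·(1 − 71/510)·10.8²/71 = 0.159198
  stratum 2: (590/1520)²·(1 − 15/590)·37.5²/15 = 13.7659
  stratum 3: (170/1520)²·(1 − 36/170)·49.1²/36 = 0.660278
  stratum 4: (250/1520)²·(1 − 18/250)·4.5²/18 = 0.0282419
V̂(ȳ_st) = 14.6136
SE(ȳ_st) = √14.6136 = 3.82277

ȳ_st ≈ 69.378, SE ≈ 3.82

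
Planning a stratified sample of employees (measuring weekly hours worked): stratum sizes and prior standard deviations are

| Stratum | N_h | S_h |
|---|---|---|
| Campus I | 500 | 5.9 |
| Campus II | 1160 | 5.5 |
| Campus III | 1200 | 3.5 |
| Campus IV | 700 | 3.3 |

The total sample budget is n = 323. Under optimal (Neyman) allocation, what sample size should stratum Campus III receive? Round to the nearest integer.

Neyman allocation: n_h = n · N_h S_h / Σ N_i S_i, with n = 323.
  stratum Campus I: N_h·S_h = 500·5.9 = 2950.00
  stratum Campus II: N_h·S_h = 1160·5.5 = 6380.00
  stratum Campus III: N_h·S_h = 1200·3.5 = 4200.00
  stratum Campus IV: N_h·S_h = 700·3.3 = 2310.00
Σ N_h S_h = 15840.00
n for stratum Campus III = 323·4200.00/15840.00 = 85.644 → 86

86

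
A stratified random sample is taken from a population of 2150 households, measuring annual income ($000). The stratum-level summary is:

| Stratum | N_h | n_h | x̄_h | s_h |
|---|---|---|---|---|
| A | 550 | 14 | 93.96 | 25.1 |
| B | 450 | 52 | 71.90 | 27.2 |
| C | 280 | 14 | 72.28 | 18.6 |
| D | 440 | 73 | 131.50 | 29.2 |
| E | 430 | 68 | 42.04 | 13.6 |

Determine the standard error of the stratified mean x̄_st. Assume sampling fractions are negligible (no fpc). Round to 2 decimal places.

V̂(x̄_st) = Σ W_h² s_h²/n_h, with W_h = N_h/N and N = 2150:
  stratum A: (550/2150)²·25.1²/14 = 2.94488
  stratum B: (450/2150)²·27.2²/52 = 0.623279
  stratum C: (280/2150)²·18.6²/14 = 0.419119
  stratum D: (440/2150)²·29.2²/73 = 0.489183
  stratum E: (430/2150)²·13.6²/68 = 0.1088
V̂(x̄_st) = 4.58526
SE(x̄_st) = √4.58526 = 2.14132

SE(x̄_st) ≈ 2.14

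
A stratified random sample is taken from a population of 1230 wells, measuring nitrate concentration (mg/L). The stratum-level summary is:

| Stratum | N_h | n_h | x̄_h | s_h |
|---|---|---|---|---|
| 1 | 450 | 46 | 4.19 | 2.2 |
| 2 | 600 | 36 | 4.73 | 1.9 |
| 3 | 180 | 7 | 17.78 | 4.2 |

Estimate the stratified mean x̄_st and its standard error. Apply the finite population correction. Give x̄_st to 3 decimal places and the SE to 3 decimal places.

x̄_st = Σ W_h x̄_h = (450·4.19 + 600·4.73 + 180·17.78)/1230 = 6.44220
V̂(x̄_st) = Σ W_h² (1 − n_h/N_h) s_h²/n_h, with W_h = N_h/N and N = 1230:
  stratum 1: (450/1230)²·(1 − 46/450)·2.2²/46 = 0.0126436
  stratum 2: (600/1230)²·(1 − 36/600)·1.9²/36 = 0.0224298
  stratum 3: (180/1230)²·(1 − 7/180)·4.2²/7 = 0.0518691
V̂(x̄_st) = 0.0869425
SE(x̄_st) = √0.0869425 = 0.29486

x̄_st ≈ 6.442, SE ≈ 0.295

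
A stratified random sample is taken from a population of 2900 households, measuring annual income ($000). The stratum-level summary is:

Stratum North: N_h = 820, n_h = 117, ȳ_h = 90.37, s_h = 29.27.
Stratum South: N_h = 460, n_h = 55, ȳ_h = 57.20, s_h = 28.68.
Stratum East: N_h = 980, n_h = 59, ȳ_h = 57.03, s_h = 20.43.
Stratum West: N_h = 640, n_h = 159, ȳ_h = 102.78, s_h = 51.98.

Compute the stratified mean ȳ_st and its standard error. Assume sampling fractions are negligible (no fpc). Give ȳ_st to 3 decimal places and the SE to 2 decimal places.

ȳ_st ≈ 76.581, SE ≈ 1.61

ȳ_st = Σ W_h ȳ_h = (820·90.37 + 460·57.20 + 980·57.03 + 640·102.78)/2900 = 76.58069
V̂(ȳ_st) = Σ W_h² s_h²/n_h, with W_h = N_h/N and N = 2900:
  stratum North: (820/2900)²·29.27²/117 = 0.585452
  stratum South: (460/2900)²·28.68²/55 = 0.376284
  stratum East: (980/2900)²·20.43²/59 = 0.807869
  stratum West: (640/2900)²·51.98²/159 = 0.827636
V̂(ȳ_st) = 2.59724
SE(ȳ_st) = √2.59724 = 1.6116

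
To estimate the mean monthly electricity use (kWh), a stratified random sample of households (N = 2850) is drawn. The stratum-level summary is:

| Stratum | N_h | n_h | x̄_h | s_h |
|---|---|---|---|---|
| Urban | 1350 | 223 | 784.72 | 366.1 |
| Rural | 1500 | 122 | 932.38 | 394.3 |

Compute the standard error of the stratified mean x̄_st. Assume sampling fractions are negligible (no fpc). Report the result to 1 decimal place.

V̂(x̄_st) = Σ W_h² s_h²/n_h, with W_h = N_h/N and N = 2850:
  stratum Urban: (1350/2850)²·366.1²/223 = 134.857
  stratum Rural: (1500/2850)²·394.3²/122 = 353.01
V̂(x̄_st) = 487.866
SE(x̄_st) = √487.866 = 22.0877

SE(x̄_st) ≈ 22.1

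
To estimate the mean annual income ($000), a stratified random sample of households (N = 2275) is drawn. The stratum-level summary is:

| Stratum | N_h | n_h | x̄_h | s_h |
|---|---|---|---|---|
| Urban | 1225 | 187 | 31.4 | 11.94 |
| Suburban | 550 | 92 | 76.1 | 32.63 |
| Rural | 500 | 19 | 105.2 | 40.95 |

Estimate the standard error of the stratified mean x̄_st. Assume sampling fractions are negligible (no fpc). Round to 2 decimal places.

SE(x̄_st) ≈ 2.27

V̂(x̄_st) = Σ W_h² s_h²/n_h, with W_h = N_h/N and N = 2275:
  stratum Urban: (1225/2275)²·11.94²/187 = 0.221043
  stratum Suburban: (550/2275)²·32.63²/92 = 0.676408
  stratum Rural: (500/2275)²·40.95²/19 = 4.26316
V̂(x̄_st) = 5.16061
SE(x̄_st) = √5.16061 = 2.2717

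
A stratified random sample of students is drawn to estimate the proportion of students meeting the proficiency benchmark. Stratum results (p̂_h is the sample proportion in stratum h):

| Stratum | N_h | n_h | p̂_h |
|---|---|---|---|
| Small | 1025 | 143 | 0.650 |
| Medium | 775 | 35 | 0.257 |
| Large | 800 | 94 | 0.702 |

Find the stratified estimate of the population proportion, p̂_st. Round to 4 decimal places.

N = 2600; stratum weights W_h = N_h/N.
p̂_st = Σ W_h p̂_h = (1025·0.650 + 775·0.257 + 800·0.702)/2600 = 0.54886

p̂_st ≈ 0.5489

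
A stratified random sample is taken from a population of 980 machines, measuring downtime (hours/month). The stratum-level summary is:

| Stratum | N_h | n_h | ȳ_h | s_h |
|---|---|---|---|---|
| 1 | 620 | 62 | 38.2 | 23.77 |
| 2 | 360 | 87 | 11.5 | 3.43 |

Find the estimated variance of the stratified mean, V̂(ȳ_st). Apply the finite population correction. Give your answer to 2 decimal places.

V̂(ȳ_st) ≈ 3.30

V̂(ȳ_st) = Σ W_h² (1 − n_h/N_h) s_h²/n_h, with W_h = N_h/N and N = 980:
  stratum 1: (620/980)²·(1 − 62/620)·23.77²/62 = 3.28277
  stratum 2: (360/980)²·(1 − 87/360)·3.43²/87 = 0.0138383
V̂(ȳ_st) = 3.29661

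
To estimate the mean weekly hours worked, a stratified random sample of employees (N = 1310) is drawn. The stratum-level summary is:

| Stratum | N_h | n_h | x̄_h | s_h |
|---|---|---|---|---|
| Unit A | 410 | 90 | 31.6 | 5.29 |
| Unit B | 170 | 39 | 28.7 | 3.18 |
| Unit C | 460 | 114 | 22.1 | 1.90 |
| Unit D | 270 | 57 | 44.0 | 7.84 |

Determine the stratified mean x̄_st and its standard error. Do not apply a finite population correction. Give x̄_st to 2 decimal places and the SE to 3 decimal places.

x̄_st = Σ W_h x̄_h = (410·31.6 + 170·28.7 + 460·22.1 + 270·44.0)/1310 = 30.44351
V̂(x̄_st) = Σ W_h² s_h²/n_h, with W_h = N_h/N and N = 1310:
  stratum Unit A: (410/1310)²·5.29²/90 = 0.0304575
  stratum Unit B: (170/1310)²·3.18²/39 = 0.00436661
  stratum Unit C: (460/1310)²·1.90²/114 = 0.00390459
  stratum Unit D: (270/1310)²·7.84²/57 = 0.0458081
V̂(x̄_st) = 0.0845368
SE(x̄_st) = √0.0845368 = 0.290752

x̄_st ≈ 30.44, SE ≈ 0.291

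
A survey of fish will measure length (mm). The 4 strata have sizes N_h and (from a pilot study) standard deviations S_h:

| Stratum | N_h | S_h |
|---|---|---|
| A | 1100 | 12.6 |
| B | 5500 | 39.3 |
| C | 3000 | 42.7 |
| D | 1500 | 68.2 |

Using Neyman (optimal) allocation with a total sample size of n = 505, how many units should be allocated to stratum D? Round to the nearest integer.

112

Neyman allocation: n_h = n · N_h S_h / Σ N_i S_i, with n = 505.
  stratum A: N_h·S_h = 1100·12.6 = 13860.00
  stratum B: N_h·S_h = 5500·39.3 = 216150.00
  stratum C: N_h·S_h = 3000·42.7 = 128100.00
  stratum D: N_h·S_h = 1500·68.2 = 102300.00
Σ N_h S_h = 460410.00
n for stratum D = 505·102300.00/460410.00 = 112.208 → 112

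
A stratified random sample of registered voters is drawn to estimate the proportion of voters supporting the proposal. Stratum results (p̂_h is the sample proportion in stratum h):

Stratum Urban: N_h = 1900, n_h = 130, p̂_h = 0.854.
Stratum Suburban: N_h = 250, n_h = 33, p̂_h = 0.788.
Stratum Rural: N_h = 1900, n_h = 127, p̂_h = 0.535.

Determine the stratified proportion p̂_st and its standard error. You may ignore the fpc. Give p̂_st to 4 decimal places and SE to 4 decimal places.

N = 4050; stratum weights W_h = N_h/N.
p̂_st = Σ W_h p̂_h = (1900·0.854 + 250·0.788 + 1900·0.535)/4050 = 0.70027
V̂(p̂_st) = Σ W_h² p̂_h(1−p̂_h)/(n_h−1):
  stratum Urban: (1900/4050)²·0.854·0.146/129 = 0.000212725
  stratum Suburban: (250/4050)²·0.788·0.212/32 = 1.98922e-05
  stratum Rural: (1900/4050)²·0.535·0.465/126 = 0.000434544
V̂(p̂_st) = 0.000667161; SE = √V̂ = 0.0258295

p̂_st ≈ 0.7003, SE ≈ 0.0258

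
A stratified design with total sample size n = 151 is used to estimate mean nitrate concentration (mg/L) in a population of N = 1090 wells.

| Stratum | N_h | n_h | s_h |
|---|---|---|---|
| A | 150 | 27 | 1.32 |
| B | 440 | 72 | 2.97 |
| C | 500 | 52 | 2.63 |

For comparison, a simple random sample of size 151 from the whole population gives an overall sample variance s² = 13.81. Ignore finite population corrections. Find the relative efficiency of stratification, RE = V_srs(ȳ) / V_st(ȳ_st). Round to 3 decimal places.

RE ≈ 1.860

V̂(ȳ_st) = Σ W_h² s_h²/n_h, with W_h = N_h/N and N = 1090:
  stratum A: (150/1090)²·1.32²/27 = 0.00122212
  stratum B: (440/1090)²·2.97²/72 = 0.0199633
  stratum C: (500/1090)²·2.63²/52 = 0.0279895
V_st = 0.0491749
V_srs = s²/n = 13.81/151 = 0.091457
Relative efficiency = V_srs / V_st = 0.091457/0.0491749 = 1.8598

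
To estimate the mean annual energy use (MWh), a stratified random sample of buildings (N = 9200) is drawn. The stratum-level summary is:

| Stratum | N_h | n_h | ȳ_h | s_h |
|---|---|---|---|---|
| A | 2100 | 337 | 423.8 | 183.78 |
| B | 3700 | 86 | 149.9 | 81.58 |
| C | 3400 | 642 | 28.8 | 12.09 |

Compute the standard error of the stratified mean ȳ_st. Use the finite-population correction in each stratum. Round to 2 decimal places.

SE(ȳ_st) ≈ 4.08

V̂(ȳ_st) = Σ W_h² (1 − n_h/N_h) s_h²/n_h, with W_h = N_h/N and N = 9200:
  stratum A: (2100/9200)²·(1 − 337/2100)·183.78²/337 = 4.38392
  stratum B: (3700/9200)²·(1 − 86/3700)·81.58²/86 = 12.226
  stratum C: (3400/9200)²·(1 − 642/3400)·12.09²/642 = 0.0252241
V̂(ȳ_st) = 16.6351
SE(ȳ_st) = √16.6351 = 4.07862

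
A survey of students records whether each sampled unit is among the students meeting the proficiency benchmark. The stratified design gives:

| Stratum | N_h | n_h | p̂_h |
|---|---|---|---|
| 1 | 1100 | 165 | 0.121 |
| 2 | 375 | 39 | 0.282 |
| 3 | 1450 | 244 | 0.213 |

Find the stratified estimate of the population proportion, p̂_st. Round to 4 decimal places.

N = 2925; stratum weights W_h = N_h/N.
p̂_st = Σ W_h p̂_h = (1100·0.121 + 375·0.282 + 1450·0.213)/2925 = 0.18725

p̂_st ≈ 0.1872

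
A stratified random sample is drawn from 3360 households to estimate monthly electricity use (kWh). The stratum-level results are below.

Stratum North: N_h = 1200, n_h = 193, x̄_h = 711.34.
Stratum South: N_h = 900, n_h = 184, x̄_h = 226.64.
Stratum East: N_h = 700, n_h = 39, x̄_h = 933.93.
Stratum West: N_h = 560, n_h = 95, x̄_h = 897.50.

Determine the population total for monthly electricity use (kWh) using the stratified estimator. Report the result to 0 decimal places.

τ̂_st ≈ 2213935

τ̂_st = Σ N_h x̄_h = 1200·711.34 + 900·226.64 + 700·933.93 + 560·897.50 = 2213935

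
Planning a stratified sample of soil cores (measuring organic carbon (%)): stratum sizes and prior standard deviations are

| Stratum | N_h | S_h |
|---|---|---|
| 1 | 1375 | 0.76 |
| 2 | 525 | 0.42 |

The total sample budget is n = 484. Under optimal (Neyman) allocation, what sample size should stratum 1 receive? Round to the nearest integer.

400

Neyman allocation: n_h = n · N_h S_h / Σ N_i S_i, with n = 484.
  stratum 1: N_h·S_h = 1375·0.76 = 1045.00
  stratum 2: N_h·S_h = 525·0.42 = 220.50
Σ N_h S_h = 1265.50
n for stratum 1 = 484·1045.00/1265.50 = 399.668 → 400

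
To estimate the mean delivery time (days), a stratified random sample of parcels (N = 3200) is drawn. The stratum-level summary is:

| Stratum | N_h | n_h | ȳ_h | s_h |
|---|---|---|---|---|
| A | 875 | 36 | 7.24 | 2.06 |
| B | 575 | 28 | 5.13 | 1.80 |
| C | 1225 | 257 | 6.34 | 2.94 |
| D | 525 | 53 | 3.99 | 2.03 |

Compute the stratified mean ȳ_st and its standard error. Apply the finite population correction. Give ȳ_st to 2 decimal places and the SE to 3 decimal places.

ȳ_st = Σ W_h ȳ_h = (875·7.24 + 575·5.13 + 1225·6.34 + 525·3.99)/3200 = 5.98313
V̂(ȳ_st) = Σ W_h² (1 − n_h/N_h) s_h²/n_h, with W_h = N_h/N and N = 3200:
  stratum A: (875/3200)²·(1 − 36/875)·2.06²/36 = 0.00845088
  stratum B: (575/3200)²·(1 − 28/575)·1.80²/28 = 0.0035542
  stratum C: (1225/3200)²·(1 − 257/1225)·2.94²/257 = 0.00389469
  stratum D: (525/3200)²·(1 − 53/525)·2.03²/53 = 0.00188156
V̂(ȳ_st) = 0.0177813
SE(ȳ_st) = √0.0177813 = 0.133347

ȳ_st ≈ 5.98, SE ≈ 0.133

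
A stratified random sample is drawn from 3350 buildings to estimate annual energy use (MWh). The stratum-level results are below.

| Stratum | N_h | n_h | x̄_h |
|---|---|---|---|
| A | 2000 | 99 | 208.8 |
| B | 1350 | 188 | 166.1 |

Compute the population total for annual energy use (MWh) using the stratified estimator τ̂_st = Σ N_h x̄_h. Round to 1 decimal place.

τ̂_st = Σ N_h x̄_h = 2000·208.8 + 1350·166.1 = 641835.0

τ̂_st ≈ 641835.0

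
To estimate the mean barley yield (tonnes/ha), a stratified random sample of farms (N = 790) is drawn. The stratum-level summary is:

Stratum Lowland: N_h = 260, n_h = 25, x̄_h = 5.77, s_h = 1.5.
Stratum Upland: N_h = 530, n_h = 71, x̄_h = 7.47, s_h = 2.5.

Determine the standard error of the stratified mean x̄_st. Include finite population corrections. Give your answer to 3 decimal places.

V̂(x̄_st) = Σ W_h² (1 − n_h/N_h) s_h²/n_h, with W_h = N_h/N and N = 790:
  stratum Lowland: (260/790)²·(1 − 25/260)·1.5²/25 = 0.00881109
  stratum Upland: (530/790)²·(1 − 71/530)·2.5²/71 = 0.0343128
V̂(x̄_st) = 0.0431239
SE(x̄_st) = √0.0431239 = 0.207663

SE(x̄_st) ≈ 0.208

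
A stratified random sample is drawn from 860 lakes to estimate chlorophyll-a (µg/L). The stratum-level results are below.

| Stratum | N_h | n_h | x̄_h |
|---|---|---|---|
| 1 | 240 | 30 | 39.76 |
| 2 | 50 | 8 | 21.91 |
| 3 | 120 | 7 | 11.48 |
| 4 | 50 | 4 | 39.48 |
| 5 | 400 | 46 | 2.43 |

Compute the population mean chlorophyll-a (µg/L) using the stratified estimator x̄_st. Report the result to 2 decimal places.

x̄_st ≈ 17.40

N = Σ N_h = 860. Stratum weights W_h = N_h/N.
x̄_st = (240·39.76 + 50·21.91 + 120·11.48 + 50·39.48 + 400·2.43) / 860 = 17.3971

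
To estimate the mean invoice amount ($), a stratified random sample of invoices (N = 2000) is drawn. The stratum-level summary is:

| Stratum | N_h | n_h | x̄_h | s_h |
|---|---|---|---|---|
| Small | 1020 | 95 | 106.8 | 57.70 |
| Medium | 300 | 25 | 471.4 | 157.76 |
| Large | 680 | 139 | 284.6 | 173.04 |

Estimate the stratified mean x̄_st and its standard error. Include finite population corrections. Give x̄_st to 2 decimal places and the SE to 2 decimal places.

x̄_st ≈ 221.94, SE ≈ 6.97

x̄_st = Σ W_h x̄_h = (1020·106.8 + 300·471.4 + 680·284.6)/2000 = 221.94200
V̂(x̄_st) = Σ W_h² (1 − n_h/N_h) s_h²/n_h, with W_h = N_h/N and N = 2000:
  stratum Small: (1020/2000)²·(1 − 95/1020)·57.70²/95 = 8.26628
  stratum Medium: (300/2000)²·(1 − 25/300)·157.76²/25 = 20.5328
  stratum Large: (680/2000)²·(1 − 139/680)·173.04²/139 = 19.8118
V̂(x̄_st) = 48.6109
SE(x̄_st) = √48.6109 = 6.97215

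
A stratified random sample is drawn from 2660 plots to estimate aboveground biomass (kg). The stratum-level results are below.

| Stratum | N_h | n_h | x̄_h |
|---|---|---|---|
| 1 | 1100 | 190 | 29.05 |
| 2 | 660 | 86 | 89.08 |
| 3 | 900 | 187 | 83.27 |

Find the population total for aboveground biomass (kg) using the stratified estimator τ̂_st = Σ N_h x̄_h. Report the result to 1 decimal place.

τ̂_st ≈ 165690.8

τ̂_st = Σ N_h x̄_h = 1100·29.05 + 660·89.08 + 900·83.27 = 165690.8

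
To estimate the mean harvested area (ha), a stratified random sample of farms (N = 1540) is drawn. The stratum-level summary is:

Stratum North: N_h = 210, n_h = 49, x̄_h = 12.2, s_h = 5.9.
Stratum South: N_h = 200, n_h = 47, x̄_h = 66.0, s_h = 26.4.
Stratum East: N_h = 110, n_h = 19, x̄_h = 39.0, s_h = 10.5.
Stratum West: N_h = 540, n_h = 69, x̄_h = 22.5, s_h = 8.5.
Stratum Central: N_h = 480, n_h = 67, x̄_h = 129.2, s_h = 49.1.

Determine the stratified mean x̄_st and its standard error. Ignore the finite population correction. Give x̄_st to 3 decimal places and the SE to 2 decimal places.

x̄_st = Σ W_h x̄_h = (210·12.2 + 200·66.0 + 110·39.0 + 540·22.5 + 480·129.2)/1540 = 61.18052
V̂(x̄_st) = Σ W_h² s_h²/n_h, with W_h = N_h/N and N = 1540:
  stratum North: (210/1540)²·5.9²/49 = 0.0132101
  stratum South: (200/1540)²·26.4²/47 = 0.250109
  stratum East: (110/1540)²·10.5²/19 = 0.0296053
  stratum West: (540/1540)²·8.5²/69 = 0.128746
  stratum Central: (480/1540)²·49.1²/67 = 3.49566
V̂(x̄_st) = 3.91733
SE(x̄_st) = √3.91733 = 1.97922

x̄_st ≈ 61.181, SE ≈ 1.98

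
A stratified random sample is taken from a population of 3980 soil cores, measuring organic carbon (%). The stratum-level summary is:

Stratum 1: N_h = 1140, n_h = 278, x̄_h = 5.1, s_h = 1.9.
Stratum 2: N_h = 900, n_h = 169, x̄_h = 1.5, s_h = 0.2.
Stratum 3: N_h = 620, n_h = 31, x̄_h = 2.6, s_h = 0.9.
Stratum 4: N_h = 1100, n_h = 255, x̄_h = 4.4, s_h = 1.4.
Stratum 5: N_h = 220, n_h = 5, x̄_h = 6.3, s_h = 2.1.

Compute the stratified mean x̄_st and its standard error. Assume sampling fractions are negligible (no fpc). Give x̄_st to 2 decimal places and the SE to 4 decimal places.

x̄_st = Σ W_h x̄_h = (1140·5.1 + 900·1.5 + 620·2.6 + 1100·4.4 + 220·6.3)/3980 = 3.76935
V̂(x̄_st) = Σ W_h² s_h²/n_h, with W_h = N_h/N and N = 3980:
  stratum 1: (1140/3980)²·1.9²/278 = 0.00106538
  stratum 2: (900/3980)²·0.2²/169 = 1.2103e-05
  stratum 3: (620/3980)²·0.9²/31 = 0.000634075
  stratum 4: (1100/3980)²·1.4²/255 = 0.000587131
  stratum 5: (220/3980)²·2.1²/5 = 0.00269493
V̂(x̄_st) = 0.00499362
SE(x̄_st) = √0.00499362 = 0.0706656

x̄_st ≈ 3.77, SE ≈ 0.0707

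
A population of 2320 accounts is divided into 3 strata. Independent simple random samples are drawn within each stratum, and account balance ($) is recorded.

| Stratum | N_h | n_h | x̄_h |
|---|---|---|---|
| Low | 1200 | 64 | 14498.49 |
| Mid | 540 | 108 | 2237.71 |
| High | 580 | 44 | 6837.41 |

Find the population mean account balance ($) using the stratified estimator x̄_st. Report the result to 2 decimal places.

x̄_st ≈ 9729.42

N = Σ N_h = 2320. Stratum weights W_h = N_h/N.
x̄_st = (1200·14498.49 + 540·2237.71 + 580·6837.41) / 2320 = 9729.4178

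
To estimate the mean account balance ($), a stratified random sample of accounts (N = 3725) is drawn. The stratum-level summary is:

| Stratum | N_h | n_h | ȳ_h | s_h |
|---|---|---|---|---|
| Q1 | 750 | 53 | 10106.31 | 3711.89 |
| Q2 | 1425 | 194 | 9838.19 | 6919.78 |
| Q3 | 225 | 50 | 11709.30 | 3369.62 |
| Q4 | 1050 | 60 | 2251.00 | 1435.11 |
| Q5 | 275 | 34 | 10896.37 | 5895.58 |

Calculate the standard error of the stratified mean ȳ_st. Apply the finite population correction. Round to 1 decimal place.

SE(ȳ_st) ≈ 221.6

V̂(ȳ_st) = Σ W_h² (1 − n_h/N_h) s_h²/n_h, with W_h = N_h/N and N = 3725:
  stratum Q1: (750/3725)²·(1 − 53/750)·3711.89²/53 = 9793.9
  stratum Q2: (1425/3725)²·(1 − 194/1425)·6919.78²/194 = 31203.5
  stratum Q3: (225/3725)²·(1 − 50/225)·3369.62²/50 = 644.406
  stratum Q4: (1050/3725)²·(1 − 60/1050)·1435.11²/60 = 2571.53
  stratum Q5: (275/3725)²·(1 − 34/275)·5895.58²/34 = 4882.83
V̂(ȳ_st) = 49096.2
SE(ȳ_st) = √49096.2 = 221.577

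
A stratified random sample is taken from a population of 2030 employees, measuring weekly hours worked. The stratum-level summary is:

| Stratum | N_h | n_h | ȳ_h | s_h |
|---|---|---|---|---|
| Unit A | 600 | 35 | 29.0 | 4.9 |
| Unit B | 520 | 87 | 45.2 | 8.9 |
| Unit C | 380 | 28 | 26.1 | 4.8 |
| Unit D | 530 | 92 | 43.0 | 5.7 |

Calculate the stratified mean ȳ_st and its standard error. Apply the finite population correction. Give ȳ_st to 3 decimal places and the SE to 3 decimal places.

ȳ_st ≈ 36.262, SE ≈ 0.391

ȳ_st = Σ W_h ȳ_h = (600·29.0 + 520·45.2 + 380·26.1 + 530·43.0)/2030 = 36.26207
V̂(ȳ_st) = Σ W_h² (1 − n_h/N_h) s_h²/n_h, with W_h = N_h/N and N = 2030:
  stratum Unit A: (600/2030)²·(1 − 35/600)·4.9²/35 = 0.0564328
  stratum Unit B: (520/2030)²·(1 − 87/520)·8.9²/87 = 0.0497462
  stratum Unit C: (380/2030)²·(1 − 28/380)·4.8²/28 = 0.0267091
  stratum Unit D: (530/2030)²·(1 − 92/530)·5.7²/92 = 0.0198939
V̂(ȳ_st) = 0.152782
SE(ȳ_st) = √0.152782 = 0.390873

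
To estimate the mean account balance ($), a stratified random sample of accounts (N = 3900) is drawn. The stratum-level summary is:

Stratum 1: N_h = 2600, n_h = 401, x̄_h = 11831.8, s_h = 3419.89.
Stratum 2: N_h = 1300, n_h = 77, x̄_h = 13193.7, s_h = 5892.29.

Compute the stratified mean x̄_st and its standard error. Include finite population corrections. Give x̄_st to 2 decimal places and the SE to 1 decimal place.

x̄_st ≈ 12285.77, SE ≈ 241.0

x̄_st = Σ W_h x̄_h = (2600·11831.8 + 1300·13193.7)/3900 = 12285.76667
V̂(x̄_st) = Σ W_h² (1 − n_h/N_h) s_h²/n_h, with W_h = N_h/N and N = 3900:
  stratum 1: (2600/3900)²·(1 − 401/2600)·3419.89²/401 = 10963.5
  stratum 2: (1300/3900)²·(1 − 77/1300)·5892.29²/77 = 47132.2
V̂(x̄_st) = 58095.7
SE(x̄_st) = √58095.7 = 241.031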